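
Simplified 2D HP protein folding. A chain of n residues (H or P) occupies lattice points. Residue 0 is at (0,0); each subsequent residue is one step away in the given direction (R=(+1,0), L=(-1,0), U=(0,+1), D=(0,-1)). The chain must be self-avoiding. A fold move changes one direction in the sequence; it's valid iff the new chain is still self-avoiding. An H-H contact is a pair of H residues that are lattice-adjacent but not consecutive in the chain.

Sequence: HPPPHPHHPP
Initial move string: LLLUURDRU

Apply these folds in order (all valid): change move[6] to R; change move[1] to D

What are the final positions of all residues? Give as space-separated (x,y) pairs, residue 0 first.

Answer: (0,0) (-1,0) (-1,-1) (-2,-1) (-2,0) (-2,1) (-1,1) (0,1) (1,1) (1,2)

Derivation:
Initial moves: LLLUURDRU
Fold: move[6]->R => LLLUURRRU (positions: [(0, 0), (-1, 0), (-2, 0), (-3, 0), (-3, 1), (-3, 2), (-2, 2), (-1, 2), (0, 2), (0, 3)])
Fold: move[1]->D => LDLUURRRU (positions: [(0, 0), (-1, 0), (-1, -1), (-2, -1), (-2, 0), (-2, 1), (-1, 1), (0, 1), (1, 1), (1, 2)])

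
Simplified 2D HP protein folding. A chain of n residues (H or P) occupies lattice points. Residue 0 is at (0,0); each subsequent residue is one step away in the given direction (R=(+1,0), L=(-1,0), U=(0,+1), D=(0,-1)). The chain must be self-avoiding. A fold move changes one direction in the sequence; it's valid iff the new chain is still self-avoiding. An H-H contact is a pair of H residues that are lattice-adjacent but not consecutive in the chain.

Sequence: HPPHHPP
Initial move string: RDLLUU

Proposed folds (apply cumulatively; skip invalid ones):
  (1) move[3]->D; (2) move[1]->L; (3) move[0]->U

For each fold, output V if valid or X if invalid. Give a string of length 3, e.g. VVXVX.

Initial: RDLLUU -> [(0, 0), (1, 0), (1, -1), (0, -1), (-1, -1), (-1, 0), (-1, 1)]
Fold 1: move[3]->D => RDLDUU INVALID (collision), skipped
Fold 2: move[1]->L => RLLLUU INVALID (collision), skipped
Fold 3: move[0]->U => UDLLUU INVALID (collision), skipped

Answer: XXX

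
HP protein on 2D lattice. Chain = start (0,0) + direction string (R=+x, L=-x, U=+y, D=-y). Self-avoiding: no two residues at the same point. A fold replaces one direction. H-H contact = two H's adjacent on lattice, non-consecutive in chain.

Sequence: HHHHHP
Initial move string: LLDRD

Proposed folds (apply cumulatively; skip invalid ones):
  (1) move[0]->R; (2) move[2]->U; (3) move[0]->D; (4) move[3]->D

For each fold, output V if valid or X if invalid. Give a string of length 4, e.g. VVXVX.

Initial: LLDRD -> [(0, 0), (-1, 0), (-2, 0), (-2, -1), (-1, -1), (-1, -2)]
Fold 1: move[0]->R => RLDRD INVALID (collision), skipped
Fold 2: move[2]->U => LLURD INVALID (collision), skipped
Fold 3: move[0]->D => DLDRD VALID
Fold 4: move[3]->D => DLDDD VALID

Answer: XXVV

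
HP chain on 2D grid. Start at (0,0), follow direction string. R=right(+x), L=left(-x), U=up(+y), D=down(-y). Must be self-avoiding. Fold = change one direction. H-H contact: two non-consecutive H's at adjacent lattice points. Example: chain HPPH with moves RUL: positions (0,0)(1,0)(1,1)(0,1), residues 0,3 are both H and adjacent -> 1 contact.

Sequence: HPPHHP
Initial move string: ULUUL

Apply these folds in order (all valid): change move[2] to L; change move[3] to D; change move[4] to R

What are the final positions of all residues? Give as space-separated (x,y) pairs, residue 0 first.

Initial moves: ULUUL
Fold: move[2]->L => ULLUL (positions: [(0, 0), (0, 1), (-1, 1), (-2, 1), (-2, 2), (-3, 2)])
Fold: move[3]->D => ULLDL (positions: [(0, 0), (0, 1), (-1, 1), (-2, 1), (-2, 0), (-3, 0)])
Fold: move[4]->R => ULLDR (positions: [(0, 0), (0, 1), (-1, 1), (-2, 1), (-2, 0), (-1, 0)])

Answer: (0,0) (0,1) (-1,1) (-2,1) (-2,0) (-1,0)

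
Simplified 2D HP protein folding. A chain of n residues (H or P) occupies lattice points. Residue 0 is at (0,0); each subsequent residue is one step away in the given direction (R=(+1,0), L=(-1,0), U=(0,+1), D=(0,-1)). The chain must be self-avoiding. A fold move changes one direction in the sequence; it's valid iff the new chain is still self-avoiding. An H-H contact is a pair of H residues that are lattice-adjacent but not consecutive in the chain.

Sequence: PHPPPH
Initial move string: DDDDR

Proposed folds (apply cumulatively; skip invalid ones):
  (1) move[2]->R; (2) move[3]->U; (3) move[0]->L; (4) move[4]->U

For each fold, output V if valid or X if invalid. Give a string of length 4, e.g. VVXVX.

Answer: VVXV

Derivation:
Initial: DDDDR -> [(0, 0), (0, -1), (0, -2), (0, -3), (0, -4), (1, -4)]
Fold 1: move[2]->R => DDRDR VALID
Fold 2: move[3]->U => DDRUR VALID
Fold 3: move[0]->L => LDRUR INVALID (collision), skipped
Fold 4: move[4]->U => DDRUU VALID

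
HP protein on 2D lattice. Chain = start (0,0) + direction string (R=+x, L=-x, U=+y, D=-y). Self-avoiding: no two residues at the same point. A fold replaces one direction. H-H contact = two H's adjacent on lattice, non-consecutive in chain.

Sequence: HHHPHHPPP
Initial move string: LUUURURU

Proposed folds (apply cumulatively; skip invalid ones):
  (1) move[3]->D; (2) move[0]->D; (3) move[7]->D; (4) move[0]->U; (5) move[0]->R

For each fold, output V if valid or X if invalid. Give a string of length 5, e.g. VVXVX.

Answer: XXVVV

Derivation:
Initial: LUUURURU -> [(0, 0), (-1, 0), (-1, 1), (-1, 2), (-1, 3), (0, 3), (0, 4), (1, 4), (1, 5)]
Fold 1: move[3]->D => LUUDRURU INVALID (collision), skipped
Fold 2: move[0]->D => DUUURURU INVALID (collision), skipped
Fold 3: move[7]->D => LUUURURD VALID
Fold 4: move[0]->U => UUUURURD VALID
Fold 5: move[0]->R => RUUURURD VALID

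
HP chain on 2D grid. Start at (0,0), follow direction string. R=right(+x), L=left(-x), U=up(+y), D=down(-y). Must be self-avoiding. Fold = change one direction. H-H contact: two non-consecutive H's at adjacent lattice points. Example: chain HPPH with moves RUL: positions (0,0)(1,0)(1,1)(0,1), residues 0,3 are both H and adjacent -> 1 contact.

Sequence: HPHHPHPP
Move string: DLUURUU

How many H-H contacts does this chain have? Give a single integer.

Answer: 2

Derivation:
Positions: [(0, 0), (0, -1), (-1, -1), (-1, 0), (-1, 1), (0, 1), (0, 2), (0, 3)]
H-H contact: residue 0 @(0,0) - residue 3 @(-1, 0)
H-H contact: residue 0 @(0,0) - residue 5 @(0, 1)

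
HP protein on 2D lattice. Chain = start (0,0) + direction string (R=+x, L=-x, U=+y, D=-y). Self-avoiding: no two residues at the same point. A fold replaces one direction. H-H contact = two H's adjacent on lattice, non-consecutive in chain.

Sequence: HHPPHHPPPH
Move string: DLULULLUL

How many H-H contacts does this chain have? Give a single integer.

Answer: 0

Derivation:
Positions: [(0, 0), (0, -1), (-1, -1), (-1, 0), (-2, 0), (-2, 1), (-3, 1), (-4, 1), (-4, 2), (-5, 2)]
No H-H contacts found.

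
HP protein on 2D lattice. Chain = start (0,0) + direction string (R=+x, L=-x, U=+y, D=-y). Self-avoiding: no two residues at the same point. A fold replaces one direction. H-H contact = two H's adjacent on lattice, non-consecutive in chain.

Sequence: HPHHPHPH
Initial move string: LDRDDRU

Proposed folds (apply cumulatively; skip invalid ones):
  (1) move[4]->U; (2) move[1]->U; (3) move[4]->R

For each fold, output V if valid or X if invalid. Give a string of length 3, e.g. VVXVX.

Answer: XXV

Derivation:
Initial: LDRDDRU -> [(0, 0), (-1, 0), (-1, -1), (0, -1), (0, -2), (0, -3), (1, -3), (1, -2)]
Fold 1: move[4]->U => LDRDURU INVALID (collision), skipped
Fold 2: move[1]->U => LURDDRU INVALID (collision), skipped
Fold 3: move[4]->R => LDRDRRU VALID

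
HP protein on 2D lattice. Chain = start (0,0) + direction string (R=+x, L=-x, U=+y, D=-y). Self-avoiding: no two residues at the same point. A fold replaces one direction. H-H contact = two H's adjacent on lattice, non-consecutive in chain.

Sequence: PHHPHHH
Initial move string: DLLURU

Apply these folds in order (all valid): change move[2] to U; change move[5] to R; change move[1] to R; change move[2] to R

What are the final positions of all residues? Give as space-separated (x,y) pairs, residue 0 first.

Answer: (0,0) (0,-1) (1,-1) (2,-1) (2,0) (3,0) (4,0)

Derivation:
Initial moves: DLLURU
Fold: move[2]->U => DLUURU (positions: [(0, 0), (0, -1), (-1, -1), (-1, 0), (-1, 1), (0, 1), (0, 2)])
Fold: move[5]->R => DLUURR (positions: [(0, 0), (0, -1), (-1, -1), (-1, 0), (-1, 1), (0, 1), (1, 1)])
Fold: move[1]->R => DRUURR (positions: [(0, 0), (0, -1), (1, -1), (1, 0), (1, 1), (2, 1), (3, 1)])
Fold: move[2]->R => DRRURR (positions: [(0, 0), (0, -1), (1, -1), (2, -1), (2, 0), (3, 0), (4, 0)])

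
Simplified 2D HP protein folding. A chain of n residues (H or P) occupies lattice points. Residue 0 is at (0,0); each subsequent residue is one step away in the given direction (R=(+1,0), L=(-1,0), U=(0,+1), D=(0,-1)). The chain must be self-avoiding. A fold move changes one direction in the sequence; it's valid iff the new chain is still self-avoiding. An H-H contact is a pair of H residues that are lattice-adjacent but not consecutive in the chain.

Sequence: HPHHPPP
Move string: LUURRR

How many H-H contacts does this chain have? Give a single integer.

Positions: [(0, 0), (-1, 0), (-1, 1), (-1, 2), (0, 2), (1, 2), (2, 2)]
No H-H contacts found.

Answer: 0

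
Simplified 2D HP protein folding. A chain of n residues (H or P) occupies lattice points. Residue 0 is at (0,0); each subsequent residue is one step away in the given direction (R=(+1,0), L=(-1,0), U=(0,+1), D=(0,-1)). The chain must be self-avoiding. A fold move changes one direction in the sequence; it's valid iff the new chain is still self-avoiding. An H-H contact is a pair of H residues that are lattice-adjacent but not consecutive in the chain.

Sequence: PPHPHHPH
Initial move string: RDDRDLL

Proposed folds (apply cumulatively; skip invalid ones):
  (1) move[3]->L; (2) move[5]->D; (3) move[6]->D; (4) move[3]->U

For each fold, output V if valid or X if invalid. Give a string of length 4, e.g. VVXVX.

Initial: RDDRDLL -> [(0, 0), (1, 0), (1, -1), (1, -2), (2, -2), (2, -3), (1, -3), (0, -3)]
Fold 1: move[3]->L => RDDLDLL VALID
Fold 2: move[5]->D => RDDLDDL VALID
Fold 3: move[6]->D => RDDLDDD VALID
Fold 4: move[3]->U => RDDUDDD INVALID (collision), skipped

Answer: VVVX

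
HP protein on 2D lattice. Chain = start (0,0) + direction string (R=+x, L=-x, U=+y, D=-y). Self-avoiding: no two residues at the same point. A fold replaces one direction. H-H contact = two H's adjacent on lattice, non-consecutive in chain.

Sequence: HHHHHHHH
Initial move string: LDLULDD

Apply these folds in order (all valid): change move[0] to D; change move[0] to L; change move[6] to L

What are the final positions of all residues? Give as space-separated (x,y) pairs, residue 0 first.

Answer: (0,0) (-1,0) (-1,-1) (-2,-1) (-2,0) (-3,0) (-3,-1) (-4,-1)

Derivation:
Initial moves: LDLULDD
Fold: move[0]->D => DDLULDD (positions: [(0, 0), (0, -1), (0, -2), (-1, -2), (-1, -1), (-2, -1), (-2, -2), (-2, -3)])
Fold: move[0]->L => LDLULDD (positions: [(0, 0), (-1, 0), (-1, -1), (-2, -1), (-2, 0), (-3, 0), (-3, -1), (-3, -2)])
Fold: move[6]->L => LDLULDL (positions: [(0, 0), (-1, 0), (-1, -1), (-2, -1), (-2, 0), (-3, 0), (-3, -1), (-4, -1)])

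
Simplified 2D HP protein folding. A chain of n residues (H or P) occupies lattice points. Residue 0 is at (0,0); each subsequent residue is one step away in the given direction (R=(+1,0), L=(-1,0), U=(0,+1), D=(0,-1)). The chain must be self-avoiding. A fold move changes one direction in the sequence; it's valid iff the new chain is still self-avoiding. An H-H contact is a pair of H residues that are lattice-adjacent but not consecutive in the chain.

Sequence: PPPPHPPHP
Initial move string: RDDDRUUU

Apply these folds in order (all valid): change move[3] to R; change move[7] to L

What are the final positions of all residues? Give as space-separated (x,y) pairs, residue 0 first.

Initial moves: RDDDRUUU
Fold: move[3]->R => RDDRRUUU (positions: [(0, 0), (1, 0), (1, -1), (1, -2), (2, -2), (3, -2), (3, -1), (3, 0), (3, 1)])
Fold: move[7]->L => RDDRRUUL (positions: [(0, 0), (1, 0), (1, -1), (1, -2), (2, -2), (3, -2), (3, -1), (3, 0), (2, 0)])

Answer: (0,0) (1,0) (1,-1) (1,-2) (2,-2) (3,-2) (3,-1) (3,0) (2,0)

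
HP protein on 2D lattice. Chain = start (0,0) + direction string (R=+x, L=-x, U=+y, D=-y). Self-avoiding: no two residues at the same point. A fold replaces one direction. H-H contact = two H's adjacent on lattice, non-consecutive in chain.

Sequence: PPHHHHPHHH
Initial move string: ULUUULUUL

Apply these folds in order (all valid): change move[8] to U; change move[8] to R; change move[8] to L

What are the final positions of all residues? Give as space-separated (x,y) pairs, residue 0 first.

Answer: (0,0) (0,1) (-1,1) (-1,2) (-1,3) (-1,4) (-2,4) (-2,5) (-2,6) (-3,6)

Derivation:
Initial moves: ULUUULUUL
Fold: move[8]->U => ULUUULUUU (positions: [(0, 0), (0, 1), (-1, 1), (-1, 2), (-1, 3), (-1, 4), (-2, 4), (-2, 5), (-2, 6), (-2, 7)])
Fold: move[8]->R => ULUUULUUR (positions: [(0, 0), (0, 1), (-1, 1), (-1, 2), (-1, 3), (-1, 4), (-2, 4), (-2, 5), (-2, 6), (-1, 6)])
Fold: move[8]->L => ULUUULUUL (positions: [(0, 0), (0, 1), (-1, 1), (-1, 2), (-1, 3), (-1, 4), (-2, 4), (-2, 5), (-2, 6), (-3, 6)])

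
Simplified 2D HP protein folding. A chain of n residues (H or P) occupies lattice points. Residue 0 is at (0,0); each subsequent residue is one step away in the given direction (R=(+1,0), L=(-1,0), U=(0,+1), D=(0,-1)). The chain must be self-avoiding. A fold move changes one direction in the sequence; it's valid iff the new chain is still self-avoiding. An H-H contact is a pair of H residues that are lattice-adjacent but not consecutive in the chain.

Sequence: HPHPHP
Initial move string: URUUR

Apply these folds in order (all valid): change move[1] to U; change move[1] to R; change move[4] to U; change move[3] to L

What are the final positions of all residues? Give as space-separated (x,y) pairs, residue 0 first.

Answer: (0,0) (0,1) (1,1) (1,2) (0,2) (0,3)

Derivation:
Initial moves: URUUR
Fold: move[1]->U => UUUUR (positions: [(0, 0), (0, 1), (0, 2), (0, 3), (0, 4), (1, 4)])
Fold: move[1]->R => URUUR (positions: [(0, 0), (0, 1), (1, 1), (1, 2), (1, 3), (2, 3)])
Fold: move[4]->U => URUUU (positions: [(0, 0), (0, 1), (1, 1), (1, 2), (1, 3), (1, 4)])
Fold: move[3]->L => URULU (positions: [(0, 0), (0, 1), (1, 1), (1, 2), (0, 2), (0, 3)])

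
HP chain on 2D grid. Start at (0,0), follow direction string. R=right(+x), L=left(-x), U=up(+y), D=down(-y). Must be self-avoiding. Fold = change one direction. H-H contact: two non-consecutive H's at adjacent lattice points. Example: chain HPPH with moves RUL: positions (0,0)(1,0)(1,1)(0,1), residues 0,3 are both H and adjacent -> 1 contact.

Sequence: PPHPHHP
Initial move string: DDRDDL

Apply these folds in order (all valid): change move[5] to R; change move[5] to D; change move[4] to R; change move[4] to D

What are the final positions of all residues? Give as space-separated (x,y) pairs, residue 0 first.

Answer: (0,0) (0,-1) (0,-2) (1,-2) (1,-3) (1,-4) (1,-5)

Derivation:
Initial moves: DDRDDL
Fold: move[5]->R => DDRDDR (positions: [(0, 0), (0, -1), (0, -2), (1, -2), (1, -3), (1, -4), (2, -4)])
Fold: move[5]->D => DDRDDD (positions: [(0, 0), (0, -1), (0, -2), (1, -2), (1, -3), (1, -4), (1, -5)])
Fold: move[4]->R => DDRDRD (positions: [(0, 0), (0, -1), (0, -2), (1, -2), (1, -3), (2, -3), (2, -4)])
Fold: move[4]->D => DDRDDD (positions: [(0, 0), (0, -1), (0, -2), (1, -2), (1, -3), (1, -4), (1, -5)])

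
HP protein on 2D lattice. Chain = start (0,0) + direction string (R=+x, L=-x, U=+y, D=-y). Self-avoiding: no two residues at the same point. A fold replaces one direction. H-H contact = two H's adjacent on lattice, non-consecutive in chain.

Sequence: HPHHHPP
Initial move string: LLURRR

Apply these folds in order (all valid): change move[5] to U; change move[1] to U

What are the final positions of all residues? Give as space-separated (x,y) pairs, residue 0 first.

Initial moves: LLURRR
Fold: move[5]->U => LLURRU (positions: [(0, 0), (-1, 0), (-2, 0), (-2, 1), (-1, 1), (0, 1), (0, 2)])
Fold: move[1]->U => LUURRU (positions: [(0, 0), (-1, 0), (-1, 1), (-1, 2), (0, 2), (1, 2), (1, 3)])

Answer: (0,0) (-1,0) (-1,1) (-1,2) (0,2) (1,2) (1,3)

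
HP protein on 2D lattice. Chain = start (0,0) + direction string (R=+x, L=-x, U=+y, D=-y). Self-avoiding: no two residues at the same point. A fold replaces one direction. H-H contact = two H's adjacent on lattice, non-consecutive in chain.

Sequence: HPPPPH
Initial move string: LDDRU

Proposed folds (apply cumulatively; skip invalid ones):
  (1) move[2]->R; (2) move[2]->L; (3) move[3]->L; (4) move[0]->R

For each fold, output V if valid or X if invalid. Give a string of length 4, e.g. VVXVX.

Initial: LDDRU -> [(0, 0), (-1, 0), (-1, -1), (-1, -2), (0, -2), (0, -1)]
Fold 1: move[2]->R => LDRRU VALID
Fold 2: move[2]->L => LDLRU INVALID (collision), skipped
Fold 3: move[3]->L => LDRLU INVALID (collision), skipped
Fold 4: move[0]->R => RDRRU VALID

Answer: VXXV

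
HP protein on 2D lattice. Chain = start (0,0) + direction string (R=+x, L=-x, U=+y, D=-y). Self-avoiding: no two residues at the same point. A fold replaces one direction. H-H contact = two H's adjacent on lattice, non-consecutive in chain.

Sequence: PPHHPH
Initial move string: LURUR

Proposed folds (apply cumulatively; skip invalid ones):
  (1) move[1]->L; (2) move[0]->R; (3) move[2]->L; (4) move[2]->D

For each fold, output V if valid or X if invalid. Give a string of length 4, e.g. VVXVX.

Answer: XVVX

Derivation:
Initial: LURUR -> [(0, 0), (-1, 0), (-1, 1), (0, 1), (0, 2), (1, 2)]
Fold 1: move[1]->L => LLRUR INVALID (collision), skipped
Fold 2: move[0]->R => RURUR VALID
Fold 3: move[2]->L => RULUR VALID
Fold 4: move[2]->D => RUDUR INVALID (collision), skipped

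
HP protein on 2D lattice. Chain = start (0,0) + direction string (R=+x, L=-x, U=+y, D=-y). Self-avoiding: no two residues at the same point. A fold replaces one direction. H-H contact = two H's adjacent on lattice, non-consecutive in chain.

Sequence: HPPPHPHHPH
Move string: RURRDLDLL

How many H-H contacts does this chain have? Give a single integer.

Answer: 1

Derivation:
Positions: [(0, 0), (1, 0), (1, 1), (2, 1), (3, 1), (3, 0), (2, 0), (2, -1), (1, -1), (0, -1)]
H-H contact: residue 0 @(0,0) - residue 9 @(0, -1)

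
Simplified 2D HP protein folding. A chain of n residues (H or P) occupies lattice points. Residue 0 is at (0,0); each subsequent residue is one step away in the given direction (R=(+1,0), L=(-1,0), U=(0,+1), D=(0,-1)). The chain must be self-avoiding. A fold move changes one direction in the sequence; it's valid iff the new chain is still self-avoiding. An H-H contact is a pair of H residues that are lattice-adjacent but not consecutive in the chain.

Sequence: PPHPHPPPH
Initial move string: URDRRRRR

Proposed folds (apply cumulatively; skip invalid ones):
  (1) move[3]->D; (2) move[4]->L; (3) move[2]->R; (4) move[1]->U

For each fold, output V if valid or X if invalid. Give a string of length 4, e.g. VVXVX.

Answer: VXVV

Derivation:
Initial: URDRRRRR -> [(0, 0), (0, 1), (1, 1), (1, 0), (2, 0), (3, 0), (4, 0), (5, 0), (6, 0)]
Fold 1: move[3]->D => URDDRRRR VALID
Fold 2: move[4]->L => URDDLRRR INVALID (collision), skipped
Fold 3: move[2]->R => URRDRRRR VALID
Fold 4: move[1]->U => UURDRRRR VALID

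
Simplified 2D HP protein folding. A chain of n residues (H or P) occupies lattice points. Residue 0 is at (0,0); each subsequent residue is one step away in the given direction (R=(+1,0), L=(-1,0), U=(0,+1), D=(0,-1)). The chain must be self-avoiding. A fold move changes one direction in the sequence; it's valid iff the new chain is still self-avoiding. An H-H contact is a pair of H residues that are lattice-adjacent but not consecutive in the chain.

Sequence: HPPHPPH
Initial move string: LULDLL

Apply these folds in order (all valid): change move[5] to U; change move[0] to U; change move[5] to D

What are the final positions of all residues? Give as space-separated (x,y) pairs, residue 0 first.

Answer: (0,0) (0,1) (0,2) (-1,2) (-1,1) (-2,1) (-2,0)

Derivation:
Initial moves: LULDLL
Fold: move[5]->U => LULDLU (positions: [(0, 0), (-1, 0), (-1, 1), (-2, 1), (-2, 0), (-3, 0), (-3, 1)])
Fold: move[0]->U => UULDLU (positions: [(0, 0), (0, 1), (0, 2), (-1, 2), (-1, 1), (-2, 1), (-2, 2)])
Fold: move[5]->D => UULDLD (positions: [(0, 0), (0, 1), (0, 2), (-1, 2), (-1, 1), (-2, 1), (-2, 0)])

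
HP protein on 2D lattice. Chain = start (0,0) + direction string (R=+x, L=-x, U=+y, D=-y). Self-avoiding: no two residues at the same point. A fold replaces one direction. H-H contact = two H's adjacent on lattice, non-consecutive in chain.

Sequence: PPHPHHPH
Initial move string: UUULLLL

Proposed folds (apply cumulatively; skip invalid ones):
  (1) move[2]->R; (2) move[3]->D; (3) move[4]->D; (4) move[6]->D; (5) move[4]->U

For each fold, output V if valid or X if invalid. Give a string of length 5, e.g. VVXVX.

Answer: XXVVV

Derivation:
Initial: UUULLLL -> [(0, 0), (0, 1), (0, 2), (0, 3), (-1, 3), (-2, 3), (-3, 3), (-4, 3)]
Fold 1: move[2]->R => UURLLLL INVALID (collision), skipped
Fold 2: move[3]->D => UUUDLLL INVALID (collision), skipped
Fold 3: move[4]->D => UUULDLL VALID
Fold 4: move[6]->D => UUULDLD VALID
Fold 5: move[4]->U => UUULULD VALID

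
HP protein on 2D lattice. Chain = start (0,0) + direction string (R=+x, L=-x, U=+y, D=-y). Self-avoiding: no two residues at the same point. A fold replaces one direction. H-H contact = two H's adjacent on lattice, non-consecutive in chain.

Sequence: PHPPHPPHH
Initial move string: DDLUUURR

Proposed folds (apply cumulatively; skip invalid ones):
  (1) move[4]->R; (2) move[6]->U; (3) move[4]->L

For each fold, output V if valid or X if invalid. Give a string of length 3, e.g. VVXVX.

Initial: DDLUUURR -> [(0, 0), (0, -1), (0, -2), (-1, -2), (-1, -1), (-1, 0), (-1, 1), (0, 1), (1, 1)]
Fold 1: move[4]->R => DDLURURR INVALID (collision), skipped
Fold 2: move[6]->U => DDLUUUUR VALID
Fold 3: move[4]->L => DDLULUUR VALID

Answer: XVV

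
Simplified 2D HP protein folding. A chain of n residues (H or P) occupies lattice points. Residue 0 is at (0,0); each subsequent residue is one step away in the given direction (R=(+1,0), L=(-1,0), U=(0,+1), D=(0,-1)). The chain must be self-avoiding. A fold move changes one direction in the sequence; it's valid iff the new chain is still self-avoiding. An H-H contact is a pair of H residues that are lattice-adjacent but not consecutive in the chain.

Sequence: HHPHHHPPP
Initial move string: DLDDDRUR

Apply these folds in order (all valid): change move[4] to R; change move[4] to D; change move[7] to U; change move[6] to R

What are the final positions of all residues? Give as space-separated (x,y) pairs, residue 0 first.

Initial moves: DLDDDRUR
Fold: move[4]->R => DLDDRRUR (positions: [(0, 0), (0, -1), (-1, -1), (-1, -2), (-1, -3), (0, -3), (1, -3), (1, -2), (2, -2)])
Fold: move[4]->D => DLDDDRUR (positions: [(0, 0), (0, -1), (-1, -1), (-1, -2), (-1, -3), (-1, -4), (0, -4), (0, -3), (1, -3)])
Fold: move[7]->U => DLDDDRUU (positions: [(0, 0), (0, -1), (-1, -1), (-1, -2), (-1, -3), (-1, -4), (0, -4), (0, -3), (0, -2)])
Fold: move[6]->R => DLDDDRRU (positions: [(0, 0), (0, -1), (-1, -1), (-1, -2), (-1, -3), (-1, -4), (0, -4), (1, -4), (1, -3)])

Answer: (0,0) (0,-1) (-1,-1) (-1,-2) (-1,-3) (-1,-4) (0,-4) (1,-4) (1,-3)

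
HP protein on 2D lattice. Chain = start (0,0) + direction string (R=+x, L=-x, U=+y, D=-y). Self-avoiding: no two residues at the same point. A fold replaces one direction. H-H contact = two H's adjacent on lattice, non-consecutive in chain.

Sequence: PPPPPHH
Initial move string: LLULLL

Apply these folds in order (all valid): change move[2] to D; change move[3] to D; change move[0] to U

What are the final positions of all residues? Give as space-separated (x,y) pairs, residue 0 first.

Initial moves: LLULLL
Fold: move[2]->D => LLDLLL (positions: [(0, 0), (-1, 0), (-2, 0), (-2, -1), (-3, -1), (-4, -1), (-5, -1)])
Fold: move[3]->D => LLDDLL (positions: [(0, 0), (-1, 0), (-2, 0), (-2, -1), (-2, -2), (-3, -2), (-4, -2)])
Fold: move[0]->U => ULDDLL (positions: [(0, 0), (0, 1), (-1, 1), (-1, 0), (-1, -1), (-2, -1), (-3, -1)])

Answer: (0,0) (0,1) (-1,1) (-1,0) (-1,-1) (-2,-1) (-3,-1)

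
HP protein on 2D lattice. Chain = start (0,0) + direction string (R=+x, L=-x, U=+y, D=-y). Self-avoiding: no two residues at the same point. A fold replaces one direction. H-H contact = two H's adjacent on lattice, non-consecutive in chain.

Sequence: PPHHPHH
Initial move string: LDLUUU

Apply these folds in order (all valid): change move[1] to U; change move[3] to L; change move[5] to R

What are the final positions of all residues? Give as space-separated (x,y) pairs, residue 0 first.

Answer: (0,0) (-1,0) (-1,1) (-2,1) (-3,1) (-3,2) (-2,2)

Derivation:
Initial moves: LDLUUU
Fold: move[1]->U => LULUUU (positions: [(0, 0), (-1, 0), (-1, 1), (-2, 1), (-2, 2), (-2, 3), (-2, 4)])
Fold: move[3]->L => LULLUU (positions: [(0, 0), (-1, 0), (-1, 1), (-2, 1), (-3, 1), (-3, 2), (-3, 3)])
Fold: move[5]->R => LULLUR (positions: [(0, 0), (-1, 0), (-1, 1), (-2, 1), (-3, 1), (-3, 2), (-2, 2)])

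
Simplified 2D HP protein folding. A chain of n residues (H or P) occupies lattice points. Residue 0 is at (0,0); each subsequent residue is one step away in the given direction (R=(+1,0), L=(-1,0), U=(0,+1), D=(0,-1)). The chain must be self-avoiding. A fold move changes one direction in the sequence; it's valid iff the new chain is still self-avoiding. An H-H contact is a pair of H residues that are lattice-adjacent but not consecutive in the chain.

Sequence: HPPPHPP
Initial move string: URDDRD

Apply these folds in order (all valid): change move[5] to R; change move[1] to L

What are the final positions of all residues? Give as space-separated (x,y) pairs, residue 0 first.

Answer: (0,0) (0,1) (-1,1) (-1,0) (-1,-1) (0,-1) (1,-1)

Derivation:
Initial moves: URDDRD
Fold: move[5]->R => URDDRR (positions: [(0, 0), (0, 1), (1, 1), (1, 0), (1, -1), (2, -1), (3, -1)])
Fold: move[1]->L => ULDDRR (positions: [(0, 0), (0, 1), (-1, 1), (-1, 0), (-1, -1), (0, -1), (1, -1)])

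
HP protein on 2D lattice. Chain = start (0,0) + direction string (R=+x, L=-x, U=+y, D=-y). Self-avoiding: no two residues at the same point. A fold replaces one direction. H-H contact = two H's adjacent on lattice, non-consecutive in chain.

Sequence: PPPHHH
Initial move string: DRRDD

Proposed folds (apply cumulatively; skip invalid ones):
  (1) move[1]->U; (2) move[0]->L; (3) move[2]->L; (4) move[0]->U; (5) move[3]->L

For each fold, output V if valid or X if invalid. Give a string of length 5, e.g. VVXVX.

Answer: XXXVX

Derivation:
Initial: DRRDD -> [(0, 0), (0, -1), (1, -1), (2, -1), (2, -2), (2, -3)]
Fold 1: move[1]->U => DURDD INVALID (collision), skipped
Fold 2: move[0]->L => LRRDD INVALID (collision), skipped
Fold 3: move[2]->L => DRLDD INVALID (collision), skipped
Fold 4: move[0]->U => URRDD VALID
Fold 5: move[3]->L => URRLD INVALID (collision), skipped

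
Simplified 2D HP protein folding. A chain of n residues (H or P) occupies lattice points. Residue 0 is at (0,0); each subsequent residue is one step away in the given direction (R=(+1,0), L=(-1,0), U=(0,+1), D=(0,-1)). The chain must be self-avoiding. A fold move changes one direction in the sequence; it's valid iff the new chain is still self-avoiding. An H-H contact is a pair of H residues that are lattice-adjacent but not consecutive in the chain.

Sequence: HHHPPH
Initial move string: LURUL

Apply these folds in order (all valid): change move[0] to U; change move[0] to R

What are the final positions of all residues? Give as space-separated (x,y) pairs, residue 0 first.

Answer: (0,0) (1,0) (1,1) (2,1) (2,2) (1,2)

Derivation:
Initial moves: LURUL
Fold: move[0]->U => UURUL (positions: [(0, 0), (0, 1), (0, 2), (1, 2), (1, 3), (0, 3)])
Fold: move[0]->R => RURUL (positions: [(0, 0), (1, 0), (1, 1), (2, 1), (2, 2), (1, 2)])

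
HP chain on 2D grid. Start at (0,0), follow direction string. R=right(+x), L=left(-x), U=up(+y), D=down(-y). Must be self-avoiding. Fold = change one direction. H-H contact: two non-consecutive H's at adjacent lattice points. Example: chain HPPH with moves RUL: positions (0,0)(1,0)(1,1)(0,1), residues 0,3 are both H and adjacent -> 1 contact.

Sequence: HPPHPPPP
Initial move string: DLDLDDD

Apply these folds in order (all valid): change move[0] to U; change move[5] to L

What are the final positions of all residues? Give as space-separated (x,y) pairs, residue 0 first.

Initial moves: DLDLDDD
Fold: move[0]->U => ULDLDDD (positions: [(0, 0), (0, 1), (-1, 1), (-1, 0), (-2, 0), (-2, -1), (-2, -2), (-2, -3)])
Fold: move[5]->L => ULDLDLD (positions: [(0, 0), (0, 1), (-1, 1), (-1, 0), (-2, 0), (-2, -1), (-3, -1), (-3, -2)])

Answer: (0,0) (0,1) (-1,1) (-1,0) (-2,0) (-2,-1) (-3,-1) (-3,-2)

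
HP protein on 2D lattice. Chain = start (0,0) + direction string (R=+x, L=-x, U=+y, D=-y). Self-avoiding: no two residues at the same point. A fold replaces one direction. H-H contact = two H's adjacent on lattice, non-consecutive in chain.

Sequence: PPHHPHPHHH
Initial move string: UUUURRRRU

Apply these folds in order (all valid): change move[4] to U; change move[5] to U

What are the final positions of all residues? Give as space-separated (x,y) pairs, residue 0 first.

Answer: (0,0) (0,1) (0,2) (0,3) (0,4) (0,5) (0,6) (1,6) (2,6) (2,7)

Derivation:
Initial moves: UUUURRRRU
Fold: move[4]->U => UUUUURRRU (positions: [(0, 0), (0, 1), (0, 2), (0, 3), (0, 4), (0, 5), (1, 5), (2, 5), (3, 5), (3, 6)])
Fold: move[5]->U => UUUUUURRU (positions: [(0, 0), (0, 1), (0, 2), (0, 3), (0, 4), (0, 5), (0, 6), (1, 6), (2, 6), (2, 7)])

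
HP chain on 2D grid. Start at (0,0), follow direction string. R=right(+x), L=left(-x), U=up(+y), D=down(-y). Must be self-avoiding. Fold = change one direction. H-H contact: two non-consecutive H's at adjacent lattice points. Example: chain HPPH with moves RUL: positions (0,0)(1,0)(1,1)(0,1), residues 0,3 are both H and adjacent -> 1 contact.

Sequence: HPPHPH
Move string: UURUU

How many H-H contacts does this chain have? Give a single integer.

Positions: [(0, 0), (0, 1), (0, 2), (1, 2), (1, 3), (1, 4)]
No H-H contacts found.

Answer: 0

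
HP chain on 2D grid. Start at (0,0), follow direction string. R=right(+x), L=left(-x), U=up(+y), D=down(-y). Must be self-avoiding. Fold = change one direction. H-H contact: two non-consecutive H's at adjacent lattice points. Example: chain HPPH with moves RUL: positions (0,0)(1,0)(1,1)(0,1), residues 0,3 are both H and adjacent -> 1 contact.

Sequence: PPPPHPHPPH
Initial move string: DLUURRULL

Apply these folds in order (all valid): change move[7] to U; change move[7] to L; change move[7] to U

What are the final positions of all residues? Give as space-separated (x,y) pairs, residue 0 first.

Answer: (0,0) (0,-1) (-1,-1) (-1,0) (-1,1) (0,1) (1,1) (1,2) (1,3) (0,3)

Derivation:
Initial moves: DLUURRULL
Fold: move[7]->U => DLUURRUUL (positions: [(0, 0), (0, -1), (-1, -1), (-1, 0), (-1, 1), (0, 1), (1, 1), (1, 2), (1, 3), (0, 3)])
Fold: move[7]->L => DLUURRULL (positions: [(0, 0), (0, -1), (-1, -1), (-1, 0), (-1, 1), (0, 1), (1, 1), (1, 2), (0, 2), (-1, 2)])
Fold: move[7]->U => DLUURRUUL (positions: [(0, 0), (0, -1), (-1, -1), (-1, 0), (-1, 1), (0, 1), (1, 1), (1, 2), (1, 3), (0, 3)])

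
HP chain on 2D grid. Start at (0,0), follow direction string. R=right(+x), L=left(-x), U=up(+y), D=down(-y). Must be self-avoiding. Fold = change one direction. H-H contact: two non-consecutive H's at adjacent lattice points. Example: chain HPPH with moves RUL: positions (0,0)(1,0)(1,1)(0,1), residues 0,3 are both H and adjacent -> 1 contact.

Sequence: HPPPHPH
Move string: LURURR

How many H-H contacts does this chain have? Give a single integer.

Answer: 0

Derivation:
Positions: [(0, 0), (-1, 0), (-1, 1), (0, 1), (0, 2), (1, 2), (2, 2)]
No H-H contacts found.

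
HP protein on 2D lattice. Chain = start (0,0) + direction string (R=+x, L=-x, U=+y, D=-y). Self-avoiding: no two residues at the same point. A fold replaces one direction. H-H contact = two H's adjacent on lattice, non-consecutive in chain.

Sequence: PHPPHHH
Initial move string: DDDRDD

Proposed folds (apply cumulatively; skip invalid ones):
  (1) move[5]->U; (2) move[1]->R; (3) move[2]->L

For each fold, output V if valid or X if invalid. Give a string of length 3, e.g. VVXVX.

Initial: DDDRDD -> [(0, 0), (0, -1), (0, -2), (0, -3), (1, -3), (1, -4), (1, -5)]
Fold 1: move[5]->U => DDDRDU INVALID (collision), skipped
Fold 2: move[1]->R => DRDRDD VALID
Fold 3: move[2]->L => DRLRDD INVALID (collision), skipped

Answer: XVX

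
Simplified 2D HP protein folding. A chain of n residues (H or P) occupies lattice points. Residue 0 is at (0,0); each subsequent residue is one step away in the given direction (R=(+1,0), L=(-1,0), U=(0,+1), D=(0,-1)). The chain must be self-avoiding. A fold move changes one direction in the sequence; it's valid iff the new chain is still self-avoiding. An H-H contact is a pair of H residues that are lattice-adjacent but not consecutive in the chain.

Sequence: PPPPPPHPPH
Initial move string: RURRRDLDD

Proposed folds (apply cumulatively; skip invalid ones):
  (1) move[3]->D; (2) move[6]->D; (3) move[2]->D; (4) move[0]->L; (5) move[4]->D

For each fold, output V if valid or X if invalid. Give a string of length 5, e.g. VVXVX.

Initial: RURRRDLDD -> [(0, 0), (1, 0), (1, 1), (2, 1), (3, 1), (4, 1), (4, 0), (3, 0), (3, -1), (3, -2)]
Fold 1: move[3]->D => RURDRDLDD VALID
Fold 2: move[6]->D => RURDRDDDD VALID
Fold 3: move[2]->D => RUDDRDDDD INVALID (collision), skipped
Fold 4: move[0]->L => LURDRDDDD INVALID (collision), skipped
Fold 5: move[4]->D => RURDDDDDD VALID

Answer: VVXXV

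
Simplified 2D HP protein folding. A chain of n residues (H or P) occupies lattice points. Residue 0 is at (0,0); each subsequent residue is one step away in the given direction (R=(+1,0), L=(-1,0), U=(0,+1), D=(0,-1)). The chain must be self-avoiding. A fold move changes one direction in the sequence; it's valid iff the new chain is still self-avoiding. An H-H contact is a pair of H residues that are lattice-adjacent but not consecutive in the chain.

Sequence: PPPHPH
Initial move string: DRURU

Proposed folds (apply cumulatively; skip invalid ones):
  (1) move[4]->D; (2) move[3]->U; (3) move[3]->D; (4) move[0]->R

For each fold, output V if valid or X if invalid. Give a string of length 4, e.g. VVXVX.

Answer: VXXV

Derivation:
Initial: DRURU -> [(0, 0), (0, -1), (1, -1), (1, 0), (2, 0), (2, 1)]
Fold 1: move[4]->D => DRURD VALID
Fold 2: move[3]->U => DRUUD INVALID (collision), skipped
Fold 3: move[3]->D => DRUDD INVALID (collision), skipped
Fold 4: move[0]->R => RRURD VALID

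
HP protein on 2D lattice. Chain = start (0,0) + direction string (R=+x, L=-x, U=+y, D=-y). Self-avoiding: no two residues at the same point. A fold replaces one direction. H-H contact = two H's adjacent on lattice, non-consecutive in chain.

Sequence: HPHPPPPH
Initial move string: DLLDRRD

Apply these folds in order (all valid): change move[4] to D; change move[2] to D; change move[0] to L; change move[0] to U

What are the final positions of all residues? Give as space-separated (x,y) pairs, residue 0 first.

Initial moves: DLLDRRD
Fold: move[4]->D => DLLDDRD (positions: [(0, 0), (0, -1), (-1, -1), (-2, -1), (-2, -2), (-2, -3), (-1, -3), (-1, -4)])
Fold: move[2]->D => DLDDDRD (positions: [(0, 0), (0, -1), (-1, -1), (-1, -2), (-1, -3), (-1, -4), (0, -4), (0, -5)])
Fold: move[0]->L => LLDDDRD (positions: [(0, 0), (-1, 0), (-2, 0), (-2, -1), (-2, -2), (-2, -3), (-1, -3), (-1, -4)])
Fold: move[0]->U => ULDDDRD (positions: [(0, 0), (0, 1), (-1, 1), (-1, 0), (-1, -1), (-1, -2), (0, -2), (0, -3)])

Answer: (0,0) (0,1) (-1,1) (-1,0) (-1,-1) (-1,-2) (0,-2) (0,-3)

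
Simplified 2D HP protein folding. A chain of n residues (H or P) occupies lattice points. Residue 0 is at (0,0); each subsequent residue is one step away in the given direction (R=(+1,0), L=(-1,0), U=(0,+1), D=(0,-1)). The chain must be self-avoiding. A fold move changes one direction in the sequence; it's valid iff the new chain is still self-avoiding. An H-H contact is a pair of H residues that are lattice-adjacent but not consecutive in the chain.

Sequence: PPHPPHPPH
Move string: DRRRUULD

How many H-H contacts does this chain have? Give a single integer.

Answer: 1

Derivation:
Positions: [(0, 0), (0, -1), (1, -1), (2, -1), (3, -1), (3, 0), (3, 1), (2, 1), (2, 0)]
H-H contact: residue 5 @(3,0) - residue 8 @(2, 0)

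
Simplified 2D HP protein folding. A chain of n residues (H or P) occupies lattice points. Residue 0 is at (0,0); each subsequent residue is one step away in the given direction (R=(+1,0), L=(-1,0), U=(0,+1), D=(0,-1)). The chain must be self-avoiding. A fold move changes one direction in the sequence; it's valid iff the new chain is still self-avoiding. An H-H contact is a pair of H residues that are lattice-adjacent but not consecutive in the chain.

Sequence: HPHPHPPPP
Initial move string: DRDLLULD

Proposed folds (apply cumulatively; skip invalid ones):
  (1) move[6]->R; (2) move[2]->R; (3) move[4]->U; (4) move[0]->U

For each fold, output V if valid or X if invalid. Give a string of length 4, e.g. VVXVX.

Answer: XXXX

Derivation:
Initial: DRDLLULD -> [(0, 0), (0, -1), (1, -1), (1, -2), (0, -2), (-1, -2), (-1, -1), (-2, -1), (-2, -2)]
Fold 1: move[6]->R => DRDLLURD INVALID (collision), skipped
Fold 2: move[2]->R => DRRLLULD INVALID (collision), skipped
Fold 3: move[4]->U => DRDLUULD INVALID (collision), skipped
Fold 4: move[0]->U => URDLLULD INVALID (collision), skipped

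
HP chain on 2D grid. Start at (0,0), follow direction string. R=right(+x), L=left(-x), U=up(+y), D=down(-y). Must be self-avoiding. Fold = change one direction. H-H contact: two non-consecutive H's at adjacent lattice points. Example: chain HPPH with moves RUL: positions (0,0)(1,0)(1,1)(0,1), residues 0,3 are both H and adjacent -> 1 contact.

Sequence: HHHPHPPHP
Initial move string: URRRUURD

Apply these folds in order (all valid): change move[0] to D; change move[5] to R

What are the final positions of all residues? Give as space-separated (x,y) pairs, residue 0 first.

Initial moves: URRRUURD
Fold: move[0]->D => DRRRUURD (positions: [(0, 0), (0, -1), (1, -1), (2, -1), (3, -1), (3, 0), (3, 1), (4, 1), (4, 0)])
Fold: move[5]->R => DRRRURRD (positions: [(0, 0), (0, -1), (1, -1), (2, -1), (3, -1), (3, 0), (4, 0), (5, 0), (5, -1)])

Answer: (0,0) (0,-1) (1,-1) (2,-1) (3,-1) (3,0) (4,0) (5,0) (5,-1)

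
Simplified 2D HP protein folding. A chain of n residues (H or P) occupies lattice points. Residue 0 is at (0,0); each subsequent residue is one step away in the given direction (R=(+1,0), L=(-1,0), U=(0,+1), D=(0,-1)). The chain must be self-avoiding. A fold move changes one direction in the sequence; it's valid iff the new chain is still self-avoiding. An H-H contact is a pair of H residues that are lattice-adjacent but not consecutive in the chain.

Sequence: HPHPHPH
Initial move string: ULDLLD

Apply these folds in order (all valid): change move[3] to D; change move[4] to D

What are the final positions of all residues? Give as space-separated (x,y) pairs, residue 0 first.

Initial moves: ULDLLD
Fold: move[3]->D => ULDDLD (positions: [(0, 0), (0, 1), (-1, 1), (-1, 0), (-1, -1), (-2, -1), (-2, -2)])
Fold: move[4]->D => ULDDDD (positions: [(0, 0), (0, 1), (-1, 1), (-1, 0), (-1, -1), (-1, -2), (-1, -3)])

Answer: (0,0) (0,1) (-1,1) (-1,0) (-1,-1) (-1,-2) (-1,-3)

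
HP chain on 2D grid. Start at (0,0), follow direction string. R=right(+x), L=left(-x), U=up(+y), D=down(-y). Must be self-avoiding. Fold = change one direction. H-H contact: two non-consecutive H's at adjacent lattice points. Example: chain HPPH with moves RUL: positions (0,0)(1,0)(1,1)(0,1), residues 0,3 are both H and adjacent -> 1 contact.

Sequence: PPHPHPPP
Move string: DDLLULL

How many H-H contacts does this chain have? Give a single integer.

Positions: [(0, 0), (0, -1), (0, -2), (-1, -2), (-2, -2), (-2, -1), (-3, -1), (-4, -1)]
No H-H contacts found.

Answer: 0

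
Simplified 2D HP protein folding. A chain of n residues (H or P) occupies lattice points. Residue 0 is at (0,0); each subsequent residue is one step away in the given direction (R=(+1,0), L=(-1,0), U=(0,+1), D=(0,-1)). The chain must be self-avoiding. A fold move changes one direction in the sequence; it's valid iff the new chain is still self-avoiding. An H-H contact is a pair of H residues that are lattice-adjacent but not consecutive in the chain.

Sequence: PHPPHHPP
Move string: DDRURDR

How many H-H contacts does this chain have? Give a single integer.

Answer: 1

Derivation:
Positions: [(0, 0), (0, -1), (0, -2), (1, -2), (1, -1), (2, -1), (2, -2), (3, -2)]
H-H contact: residue 1 @(0,-1) - residue 4 @(1, -1)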